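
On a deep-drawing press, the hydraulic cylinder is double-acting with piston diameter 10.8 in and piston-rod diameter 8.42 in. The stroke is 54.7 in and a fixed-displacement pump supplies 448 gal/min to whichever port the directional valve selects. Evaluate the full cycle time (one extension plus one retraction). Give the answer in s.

Cap-side area A_cap = π/4 × (10.8 in)² = 91.61 in^2
Rod-side annular area A_ann = π/4 × (10.8² − 8.42²) = 35.93 in^2
t_ext = A_cap·L/Q = 2.905 s
t_ret = A_ann·L/Q = 1.139 s
t_cycle = t_ext + t_ret

t ≈ 4.04 s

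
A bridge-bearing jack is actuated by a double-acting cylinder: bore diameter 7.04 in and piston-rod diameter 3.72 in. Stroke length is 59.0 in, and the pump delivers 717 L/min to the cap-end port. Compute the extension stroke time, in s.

Cap-side area A_cap = π/4 × (7.04 in)² = 38.93 in^2
Swept volume V = A × L; t = V / Q = A·L / Q

t ≈ 3.15 s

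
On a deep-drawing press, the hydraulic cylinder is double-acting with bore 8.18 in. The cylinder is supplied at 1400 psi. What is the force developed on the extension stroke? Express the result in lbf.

F ≈ 73600 lbf

Cap-side area A_cap = π/4 × (8.18 in)² = 52.55 in^2
F = P × A_cap = 1400 psi × A_cap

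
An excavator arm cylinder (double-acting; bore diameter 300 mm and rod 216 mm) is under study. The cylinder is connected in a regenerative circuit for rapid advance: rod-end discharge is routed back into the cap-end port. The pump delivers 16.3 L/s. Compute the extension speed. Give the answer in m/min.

In regeneration the rod-end outflow joins the pump flow into the cap end, so the net volume the pump must supply per unit advance equals the rod cross-section area.
Rod cross-section A_rod = π/4 × (216 mm)² = 36640 mm^2
v = Q_pump / A_rod

v ≈ 26.7 m/min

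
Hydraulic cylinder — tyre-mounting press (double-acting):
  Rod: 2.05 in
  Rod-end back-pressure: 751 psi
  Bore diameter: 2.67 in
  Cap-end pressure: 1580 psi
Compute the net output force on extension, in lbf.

F ≈ 7120 lbf

Cap-side area A_cap = π/4 × (2.67 in)² = 5.599 in^2
Rod-side annular area A_ann = π/4 × (2.67² − 2.05²) = 2.298 in^2
Net thrust = P_cap·A_cap − P_rod·A_ann = 8846 lbf − 1726 lbf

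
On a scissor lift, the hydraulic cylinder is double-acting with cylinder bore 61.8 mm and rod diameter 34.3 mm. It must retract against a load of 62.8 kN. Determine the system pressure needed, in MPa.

Rod-side annular area A_ann = π/4 × (61.8² − 34.3²) = 2076 mm^2
Retraction: pressure acts on the annular area.
P = F / A = 62.8 kN / A

P ≈ 30.3 MPa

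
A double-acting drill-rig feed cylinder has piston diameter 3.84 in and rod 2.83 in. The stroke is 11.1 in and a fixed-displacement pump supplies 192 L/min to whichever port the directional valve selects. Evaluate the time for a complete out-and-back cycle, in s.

Cap-side area A_cap = π/4 × (3.84 in)² = 11.58 in^2
Rod-side annular area A_ann = π/4 × (3.84² − 2.83²) = 5.291 in^2
t_ext = A_cap·L/Q = 0.6583 s
t_ret = A_ann·L/Q = 0.3008 s
t_cycle = t_ext + t_ret

t ≈ 0.959 s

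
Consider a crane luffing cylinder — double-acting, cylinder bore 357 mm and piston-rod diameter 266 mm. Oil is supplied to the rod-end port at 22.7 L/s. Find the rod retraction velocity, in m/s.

v ≈ 0.510 m/s

Rod-side annular area A_ann = π/4 × (357² − 266²) = 44530 mm^2
Flow into the rod-end port fills the annular volume.
v = Q / A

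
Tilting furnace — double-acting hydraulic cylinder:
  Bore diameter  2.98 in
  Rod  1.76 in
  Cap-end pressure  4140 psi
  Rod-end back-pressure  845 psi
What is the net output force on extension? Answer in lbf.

F ≈ 25000 lbf

Cap-side area A_cap = π/4 × (2.98 in)² = 6.975 in^2
Rod-side annular area A_ann = π/4 × (2.98² − 1.76²) = 4.542 in^2
Net thrust = P_cap·A_cap − P_rod·A_ann = 28880 lbf − 3838 lbf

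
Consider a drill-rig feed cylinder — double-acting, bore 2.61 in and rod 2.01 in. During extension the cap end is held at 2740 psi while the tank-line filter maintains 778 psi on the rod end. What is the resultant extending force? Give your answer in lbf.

Cap-side area A_cap = π/4 × (2.61 in)² = 5.350 in^2
Rod-side annular area A_ann = π/4 × (2.61² − 2.01²) = 2.177 in^2
Net thrust = P_cap·A_cap − P_rod·A_ann = 14660 lbf − 1694 lbf

F ≈ 13000 lbf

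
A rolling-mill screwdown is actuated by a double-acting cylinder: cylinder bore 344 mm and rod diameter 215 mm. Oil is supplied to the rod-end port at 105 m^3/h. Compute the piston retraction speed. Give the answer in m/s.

Rod-side annular area A_ann = π/4 × (344² − 215²) = 56640 mm^2
Flow into the rod-end port fills the annular volume.
v = Q / A

v ≈ 0.515 m/s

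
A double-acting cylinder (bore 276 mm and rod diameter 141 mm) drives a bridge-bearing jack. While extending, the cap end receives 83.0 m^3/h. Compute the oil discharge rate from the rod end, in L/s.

Cap-side area A_cap = π/4 × (276 mm)² = 59830 mm^2
Rod-side annular area A_ann = π/4 × (276² − 141²) = 44210 mm^2
Piston speed v = Q_in/A_cap; rod-end outflow Q_out = v × A_ann = Q_in × A_ann/A_cap.

Q_out ≈ 17.0 L/s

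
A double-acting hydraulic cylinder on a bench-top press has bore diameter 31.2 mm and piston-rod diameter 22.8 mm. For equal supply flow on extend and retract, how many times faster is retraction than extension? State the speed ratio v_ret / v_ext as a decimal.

v_ret/v_ext ≈ 2.15

Cap-side area A_cap = π/4 × (31.2 mm)² = 764.5 mm^2
Rod-side annular area A_ann = π/4 × (31.2² − 22.8²) = 356.3 mm^2
For equal Q, v ∝ 1/A, so v_ret/v_ext = A_cap/A_ann.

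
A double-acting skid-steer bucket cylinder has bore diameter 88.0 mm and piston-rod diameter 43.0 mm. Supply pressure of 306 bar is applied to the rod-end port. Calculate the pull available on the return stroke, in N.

F ≈ 1.42e5 N

Rod-side annular area A_ann = π/4 × (88.0² − 43.0²) = 4630 mm^2
On retraction the pressure acts on the annular area (bore minus rod).
F = P × A_ann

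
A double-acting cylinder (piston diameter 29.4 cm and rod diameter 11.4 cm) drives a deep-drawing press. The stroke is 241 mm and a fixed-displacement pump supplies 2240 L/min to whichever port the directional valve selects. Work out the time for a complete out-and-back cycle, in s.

Cap-side area A_cap = π/4 × (29.4 cm)² = 678.9 cm^2
Rod-side annular area A_ann = π/4 × (29.4² − 11.4²) = 576.8 cm^2
t_ext = A_cap·L/Q = 0.4382 s
t_ret = A_ann·L/Q = 0.3723 s
t_cycle = t_ext + t_ret

t ≈ 0.811 s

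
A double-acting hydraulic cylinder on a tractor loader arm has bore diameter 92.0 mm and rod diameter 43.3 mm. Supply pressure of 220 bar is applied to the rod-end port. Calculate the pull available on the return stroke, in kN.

Rod-side annular area A_ann = π/4 × (92.0² − 43.3²) = 5175 mm^2
On retraction the pressure acts on the annular area (bore minus rod).
F = P × A_ann

F ≈ 114 kN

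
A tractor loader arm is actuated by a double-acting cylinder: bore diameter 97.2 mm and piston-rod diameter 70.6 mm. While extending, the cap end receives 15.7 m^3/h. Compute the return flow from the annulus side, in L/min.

Cap-side area A_cap = π/4 × (97.2 mm)² = 7420 mm^2
Rod-side annular area A_ann = π/4 × (97.2² − 70.6²) = 3506 mm^2
Piston speed v = Q_in/A_cap; rod-end outflow Q_out = v × A_ann = Q_in × A_ann/A_cap.

Q_out ≈ 124 L/min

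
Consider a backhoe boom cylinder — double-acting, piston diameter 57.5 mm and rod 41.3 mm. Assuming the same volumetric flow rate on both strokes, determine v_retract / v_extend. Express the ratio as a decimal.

Cap-side area A_cap = π/4 × (57.5 mm)² = 2597 mm^2
Rod-side annular area A_ann = π/4 × (57.5² − 41.3²) = 1257 mm^2
For equal Q, v ∝ 1/A, so v_ret/v_ext = A_cap/A_ann.

v_ret/v_ext ≈ 2.07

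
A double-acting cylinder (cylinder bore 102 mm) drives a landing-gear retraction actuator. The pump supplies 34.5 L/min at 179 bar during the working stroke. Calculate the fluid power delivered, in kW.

W ≈ 10.3 kW

Hydraulic power = P × Q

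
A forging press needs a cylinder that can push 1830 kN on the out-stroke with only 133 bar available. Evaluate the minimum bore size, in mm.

Extension force acts on the full piston face: F = P × (π/4)D².
D = √(4F / (πP)) = √(4 × 1830 kN / (π × 133 bar))

D ≈ 419 mm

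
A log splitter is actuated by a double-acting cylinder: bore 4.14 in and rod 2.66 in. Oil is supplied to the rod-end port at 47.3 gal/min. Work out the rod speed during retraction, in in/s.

Rod-side annular area A_ann = π/4 × (4.14² − 2.66²) = 7.904 in^2
Flow into the rod-end port fills the annular volume.
v = Q / A

v ≈ 23.0 in/s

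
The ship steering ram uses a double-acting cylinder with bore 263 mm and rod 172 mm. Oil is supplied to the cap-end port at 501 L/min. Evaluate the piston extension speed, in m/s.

v ≈ 0.154 m/s

Cap-side area A_cap = π/4 × (263 mm)² = 54330 mm^2
v = Q / A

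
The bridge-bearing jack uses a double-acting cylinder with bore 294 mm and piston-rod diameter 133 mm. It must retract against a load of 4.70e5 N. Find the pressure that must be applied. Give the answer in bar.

Rod-side annular area A_ann = π/4 × (294² − 133²) = 53990 mm^2
Retraction: pressure acts on the annular area.
P = F / A = 4.70e5 N / A

P ≈ 87.0 bar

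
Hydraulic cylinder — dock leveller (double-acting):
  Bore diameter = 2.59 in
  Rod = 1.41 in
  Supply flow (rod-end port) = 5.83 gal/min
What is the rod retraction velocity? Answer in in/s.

v ≈ 6.05 in/s

Rod-side annular area A_ann = π/4 × (2.59² − 1.41²) = 3.707 in^2
Flow into the rod-end port fills the annular volume.
v = Q / A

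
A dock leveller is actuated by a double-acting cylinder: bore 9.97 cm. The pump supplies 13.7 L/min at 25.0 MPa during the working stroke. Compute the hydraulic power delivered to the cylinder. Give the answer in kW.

W ≈ 5.71 kW

Hydraulic power = P × Q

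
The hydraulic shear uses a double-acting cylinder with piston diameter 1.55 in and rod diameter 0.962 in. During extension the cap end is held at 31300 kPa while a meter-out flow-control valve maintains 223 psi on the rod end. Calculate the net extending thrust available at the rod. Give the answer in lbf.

F ≈ 8310 lbf

Cap-side area A_cap = π/4 × (1.55 in)² = 1.887 in^2
Rod-side annular area A_ann = π/4 × (1.55² − 0.962²) = 1.160 in^2
Net thrust = P_cap·A_cap − P_rod·A_ann = 8566 lbf − 258.7 lbf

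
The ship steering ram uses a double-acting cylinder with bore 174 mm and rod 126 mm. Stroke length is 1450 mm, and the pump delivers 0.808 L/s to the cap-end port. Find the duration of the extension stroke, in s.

t ≈ 42.7 s

Cap-side area A_cap = π/4 × (174 mm)² = 23780 mm^2
Swept volume V = A × L; t = V / Q = A·L / Q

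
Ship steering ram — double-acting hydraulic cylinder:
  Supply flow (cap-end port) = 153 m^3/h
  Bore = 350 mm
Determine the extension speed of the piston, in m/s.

v ≈ 0.442 m/s

Cap-side area A_cap = π/4 × (350 mm)² = 96210 mm^2
v = Q / A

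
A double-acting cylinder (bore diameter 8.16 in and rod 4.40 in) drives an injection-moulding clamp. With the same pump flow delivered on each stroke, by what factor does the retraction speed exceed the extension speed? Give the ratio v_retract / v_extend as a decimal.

Cap-side area A_cap = π/4 × (8.16 in)² = 52.30 in^2
Rod-side annular area A_ann = π/4 × (8.16² − 4.40²) = 37.09 in^2
For equal Q, v ∝ 1/A, so v_ret/v_ext = A_cap/A_ann.

v_ret/v_ext ≈ 1.41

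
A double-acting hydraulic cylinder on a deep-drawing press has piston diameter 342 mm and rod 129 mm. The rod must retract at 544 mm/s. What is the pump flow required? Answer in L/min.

Rod-side annular area A_ann = π/4 × (342² − 129²) = 78790 mm^2
Q = A × v

Q ≈ 2570 L/min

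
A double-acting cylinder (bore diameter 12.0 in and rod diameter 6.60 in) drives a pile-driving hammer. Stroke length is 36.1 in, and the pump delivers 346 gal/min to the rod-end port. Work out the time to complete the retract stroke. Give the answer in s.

Rod-side annular area A_ann = π/4 × (12.0² − 6.60²) = 78.89 in^2
Swept volume V = A × L; t = V / Q = A·L / Q

t ≈ 2.14 s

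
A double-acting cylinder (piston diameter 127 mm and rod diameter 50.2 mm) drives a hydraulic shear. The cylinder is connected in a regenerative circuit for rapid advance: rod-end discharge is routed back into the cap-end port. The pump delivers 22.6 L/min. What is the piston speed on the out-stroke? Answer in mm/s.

v ≈ 190 mm/s

In regeneration the rod-end outflow joins the pump flow into the cap end, so the net volume the pump must supply per unit advance equals the rod cross-section area.
Rod cross-section A_rod = π/4 × (50.2 mm)² = 1979 mm^2
v = Q_pump / A_rod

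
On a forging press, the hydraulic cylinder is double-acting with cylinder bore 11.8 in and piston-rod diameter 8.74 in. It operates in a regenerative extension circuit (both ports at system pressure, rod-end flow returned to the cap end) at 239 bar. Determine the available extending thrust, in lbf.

With equal pressure on both faces, forces on the annular region cancel; the net push is pressure × rod cross-section.
Rod cross-section A_rod = π/4 × (8.74 in)² = 59.99 in^2
F = P × A_rod

F ≈ 2.08e5 lbf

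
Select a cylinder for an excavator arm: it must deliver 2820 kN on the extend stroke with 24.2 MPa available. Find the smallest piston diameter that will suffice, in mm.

D ≈ 385 mm

Extension force acts on the full piston face: F = P × (π/4)D².
D = √(4F / (πP)) = √(4 × 2820 kN / (π × 24.2 MPa))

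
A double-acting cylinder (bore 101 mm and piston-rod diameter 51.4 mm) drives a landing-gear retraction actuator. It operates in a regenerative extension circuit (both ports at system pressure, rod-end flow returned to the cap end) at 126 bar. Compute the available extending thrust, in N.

F ≈ 26100 N

With equal pressure on both faces, forces on the annular region cancel; the net push is pressure × rod cross-section.
Rod cross-section A_rod = π/4 × (51.4 mm)² = 2075 mm^2
F = P × A_rod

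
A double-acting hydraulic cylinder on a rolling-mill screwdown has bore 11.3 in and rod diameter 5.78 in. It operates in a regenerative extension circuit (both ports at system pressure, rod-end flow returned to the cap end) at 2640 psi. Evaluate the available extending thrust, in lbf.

With equal pressure on both faces, forces on the annular region cancel; the net push is pressure × rod cross-section.
Rod cross-section A_rod = π/4 × (5.78 in)² = 26.24 in^2
F = P × A_rod

F ≈ 69300 lbf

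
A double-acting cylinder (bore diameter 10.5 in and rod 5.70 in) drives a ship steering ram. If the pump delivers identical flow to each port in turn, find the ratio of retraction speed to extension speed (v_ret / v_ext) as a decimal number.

v_ret/v_ext ≈ 1.42

Cap-side area A_cap = π/4 × (10.5 in)² = 86.59 in^2
Rod-side annular area A_ann = π/4 × (10.5² − 5.70²) = 61.07 in^2
For equal Q, v ∝ 1/A, so v_ret/v_ext = A_cap/A_ann.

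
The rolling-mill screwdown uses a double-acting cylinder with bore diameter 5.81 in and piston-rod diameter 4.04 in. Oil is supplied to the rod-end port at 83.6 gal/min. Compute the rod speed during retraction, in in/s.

v ≈ 23.5 in/s

Rod-side annular area A_ann = π/4 × (5.81² − 4.04²) = 13.69 in^2
Flow into the rod-end port fills the annular volume.
v = Q / A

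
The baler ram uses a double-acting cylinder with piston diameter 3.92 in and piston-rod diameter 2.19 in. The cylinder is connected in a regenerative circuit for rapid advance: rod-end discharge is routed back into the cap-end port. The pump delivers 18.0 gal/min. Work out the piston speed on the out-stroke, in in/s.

In regeneration the rod-end outflow joins the pump flow into the cap end, so the net volume the pump must supply per unit advance equals the rod cross-section area.
Rod cross-section A_rod = π/4 × (2.19 in)² = 3.767 in^2
v = Q_pump / A_rod

v ≈ 18.4 in/s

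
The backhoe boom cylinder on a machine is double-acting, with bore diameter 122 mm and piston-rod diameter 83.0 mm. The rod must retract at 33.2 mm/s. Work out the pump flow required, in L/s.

Rod-side annular area A_ann = π/4 × (122² − 83.0²) = 6279 mm^2
Q = A × v

Q ≈ 0.208 L/s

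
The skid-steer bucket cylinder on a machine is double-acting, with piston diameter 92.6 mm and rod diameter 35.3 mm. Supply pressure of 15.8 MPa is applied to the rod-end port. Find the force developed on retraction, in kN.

F ≈ 90.9 kN

Rod-side annular area A_ann = π/4 × (92.6² − 35.3²) = 5756 mm^2
On retraction the pressure acts on the annular area (bore minus rod).
F = P × A_ann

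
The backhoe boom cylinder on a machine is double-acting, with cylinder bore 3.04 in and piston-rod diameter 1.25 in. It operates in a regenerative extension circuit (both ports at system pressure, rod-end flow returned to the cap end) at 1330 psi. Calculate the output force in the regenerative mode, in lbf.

F ≈ 1630 lbf

With equal pressure on both faces, forces on the annular region cancel; the net push is pressure × rod cross-section.
Rod cross-section A_rod = π/4 × (1.25 in)² = 1.227 in^2
F = P × A_rod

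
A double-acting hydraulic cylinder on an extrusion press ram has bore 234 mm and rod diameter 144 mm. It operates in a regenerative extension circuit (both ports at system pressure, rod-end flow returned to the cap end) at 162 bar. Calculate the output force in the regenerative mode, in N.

F ≈ 2.64e5 N

With equal pressure on both faces, forces on the annular region cancel; the net push is pressure × rod cross-section.
Rod cross-section A_rod = π/4 × (144 mm)² = 16290 mm^2
F = P × A_rod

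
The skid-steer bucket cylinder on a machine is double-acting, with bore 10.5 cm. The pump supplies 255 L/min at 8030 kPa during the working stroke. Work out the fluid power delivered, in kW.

W ≈ 34.1 kW

Hydraulic power = P × Q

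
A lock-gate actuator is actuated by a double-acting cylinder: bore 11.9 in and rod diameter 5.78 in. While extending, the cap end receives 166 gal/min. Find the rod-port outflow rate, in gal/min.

Q_out ≈ 127 gal/min

Cap-side area A_cap = π/4 × (11.9 in)² = 111.2 in^2
Rod-side annular area A_ann = π/4 × (11.9² − 5.78²) = 84.98 in^2
Piston speed v = Q_in/A_cap; rod-end outflow Q_out = v × A_ann = Q_in × A_ann/A_cap.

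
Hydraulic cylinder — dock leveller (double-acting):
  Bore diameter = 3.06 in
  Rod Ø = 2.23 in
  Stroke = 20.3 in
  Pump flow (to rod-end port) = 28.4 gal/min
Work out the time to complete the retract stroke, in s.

t ≈ 0.640 s

Rod-side annular area A_ann = π/4 × (3.06² − 2.23²) = 3.448 in^2
Swept volume V = A × L; t = V / Q = A·L / Q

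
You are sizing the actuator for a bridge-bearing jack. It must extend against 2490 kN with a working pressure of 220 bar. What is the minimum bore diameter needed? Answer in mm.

Extension force acts on the full piston face: F = P × (π/4)D².
D = √(4F / (πP)) = √(4 × 2490 kN / (π × 220 bar))

D ≈ 380 mm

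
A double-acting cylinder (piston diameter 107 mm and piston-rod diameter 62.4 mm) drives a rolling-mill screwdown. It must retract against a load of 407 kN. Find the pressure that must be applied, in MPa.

P ≈ 68.6 MPa

Rod-side annular area A_ann = π/4 × (107² − 62.4²) = 5934 mm^2
Retraction: pressure acts on the annular area.
P = F / A = 407 kN / A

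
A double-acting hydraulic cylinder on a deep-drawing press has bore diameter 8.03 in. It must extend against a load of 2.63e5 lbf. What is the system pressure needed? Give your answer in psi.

Cap-side area A_cap = π/4 × (8.03 in)² = 50.64 in^2
P = F / A = 2.63e5 lbf / A

P ≈ 5190 psi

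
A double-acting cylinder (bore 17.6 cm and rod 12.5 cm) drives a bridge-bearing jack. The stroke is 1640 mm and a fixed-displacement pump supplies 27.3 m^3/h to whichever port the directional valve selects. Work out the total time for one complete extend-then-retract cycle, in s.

t ≈ 7.87 s

Cap-side area A_cap = π/4 × (17.6 cm)² = 243.3 cm^2
Rod-side annular area A_ann = π/4 × (17.6² − 12.5²) = 120.6 cm^2
t_ext = A_cap·L/Q = 5.261 s
t_ret = A_ann·L/Q = 2.607 s
t_cycle = t_ext + t_ret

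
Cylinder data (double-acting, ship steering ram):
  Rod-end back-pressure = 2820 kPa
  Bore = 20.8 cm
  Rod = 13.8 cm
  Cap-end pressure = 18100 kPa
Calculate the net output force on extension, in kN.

Cap-side area A_cap = π/4 × (20.8 cm)² = 339.8 cm^2
Rod-side annular area A_ann = π/4 × (20.8² − 13.8²) = 190.2 cm^2
Net thrust = P_cap·A_cap − P_rod·A_ann = 615.0 kN − 53.64 kN

F ≈ 561 kN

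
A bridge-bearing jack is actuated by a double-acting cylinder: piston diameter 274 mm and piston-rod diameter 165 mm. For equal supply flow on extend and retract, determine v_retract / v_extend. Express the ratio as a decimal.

Cap-side area A_cap = π/4 × (274 mm)² = 58960 mm^2
Rod-side annular area A_ann = π/4 × (274² − 165²) = 37580 mm^2
For equal Q, v ∝ 1/A, so v_ret/v_ext = A_cap/A_ann.

v_ret/v_ext ≈ 1.57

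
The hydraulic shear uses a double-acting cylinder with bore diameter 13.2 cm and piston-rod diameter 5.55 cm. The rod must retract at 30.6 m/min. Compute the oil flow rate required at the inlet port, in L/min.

Rod-side annular area A_ann = π/4 × (13.2² − 5.55²) = 112.7 cm^2
Q = A × v

Q ≈ 345 L/min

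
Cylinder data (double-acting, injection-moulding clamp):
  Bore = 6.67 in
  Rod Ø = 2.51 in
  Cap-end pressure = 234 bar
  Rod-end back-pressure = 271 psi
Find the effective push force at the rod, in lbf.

Cap-side area A_cap = π/4 × (6.67 in)² = 34.94 in^2
Rod-side annular area A_ann = π/4 × (6.67² − 2.51²) = 29.99 in^2
Net thrust = P_cap·A_cap − P_rod·A_ann = 1.186e5 lbf − 8128 lbf

F ≈ 1.10e5 lbf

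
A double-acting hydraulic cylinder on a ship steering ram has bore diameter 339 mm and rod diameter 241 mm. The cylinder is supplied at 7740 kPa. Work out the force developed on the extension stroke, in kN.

F ≈ 699 kN

Cap-side area A_cap = π/4 × (339 mm)² = 90260 mm^2
F = P × A_cap = 7740 kPa × A_cap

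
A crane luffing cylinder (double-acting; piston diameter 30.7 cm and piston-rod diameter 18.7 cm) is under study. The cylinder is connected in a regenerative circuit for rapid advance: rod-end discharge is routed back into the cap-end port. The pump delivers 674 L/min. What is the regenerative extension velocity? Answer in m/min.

In regeneration the rod-end outflow joins the pump flow into the cap end, so the net volume the pump must supply per unit advance equals the rod cross-section area.
Rod cross-section A_rod = π/4 × (18.7 cm)² = 274.6 cm^2
v = Q_pump / A_rod

v ≈ 24.5 m/min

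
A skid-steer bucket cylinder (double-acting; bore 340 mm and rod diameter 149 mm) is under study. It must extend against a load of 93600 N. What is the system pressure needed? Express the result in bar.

Cap-side area A_cap = π/4 × (340 mm)² = 90790 mm^2
P = F / A = 93600 N / A

P ≈ 10.3 bar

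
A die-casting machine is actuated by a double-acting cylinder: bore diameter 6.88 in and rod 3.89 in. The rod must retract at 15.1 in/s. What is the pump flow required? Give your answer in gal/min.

Rod-side annular area A_ann = π/4 × (6.88² − 3.89²) = 25.29 in^2
Q = A × v

Q ≈ 99.2 gal/min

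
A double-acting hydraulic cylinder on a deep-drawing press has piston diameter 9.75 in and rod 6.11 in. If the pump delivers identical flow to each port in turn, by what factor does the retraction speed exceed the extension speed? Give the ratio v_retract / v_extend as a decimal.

v_ret/v_ext ≈ 1.65

Cap-side area A_cap = π/4 × (9.75 in)² = 74.66 in^2
Rod-side annular area A_ann = π/4 × (9.75² − 6.11²) = 45.34 in^2
For equal Q, v ∝ 1/A, so v_ret/v_ext = A_cap/A_ann.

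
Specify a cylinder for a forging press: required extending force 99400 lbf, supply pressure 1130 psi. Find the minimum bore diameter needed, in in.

Extension force acts on the full piston face: F = P × (π/4)D².
D = √(4F / (πP)) = √(4 × 99400 lbf / (π × 1130 psi))

D ≈ 10.6 in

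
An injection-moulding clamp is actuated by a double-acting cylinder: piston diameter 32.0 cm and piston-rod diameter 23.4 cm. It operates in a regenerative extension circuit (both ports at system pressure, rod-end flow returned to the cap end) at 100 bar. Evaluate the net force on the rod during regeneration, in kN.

F ≈ 430 kN

With equal pressure on both faces, forces on the annular region cancel; the net push is pressure × rod cross-section.
Rod cross-section A_rod = π/4 × (23.4 cm)² = 430.1 cm^2
F = P × A_rod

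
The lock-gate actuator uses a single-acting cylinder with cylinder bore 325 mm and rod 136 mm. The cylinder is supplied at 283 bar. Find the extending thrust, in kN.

Cap-side area A_cap = π/4 × (325 mm)² = 82960 mm^2
F = P × A_cap = 283 bar × A_cap

F ≈ 2350 kN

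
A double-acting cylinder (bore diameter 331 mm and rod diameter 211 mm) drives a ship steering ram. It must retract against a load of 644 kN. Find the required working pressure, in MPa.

Rod-side annular area A_ann = π/4 × (331² − 211²) = 51080 mm^2
Retraction: pressure acts on the annular area.
P = F / A = 644 kN / A

P ≈ 12.6 MPa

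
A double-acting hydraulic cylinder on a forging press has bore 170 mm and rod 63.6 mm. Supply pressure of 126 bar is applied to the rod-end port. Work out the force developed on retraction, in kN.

F ≈ 246 kN

Rod-side annular area A_ann = π/4 × (170² − 63.6²) = 19520 mm^2
On retraction the pressure acts on the annular area (bore minus rod).
F = P × A_ann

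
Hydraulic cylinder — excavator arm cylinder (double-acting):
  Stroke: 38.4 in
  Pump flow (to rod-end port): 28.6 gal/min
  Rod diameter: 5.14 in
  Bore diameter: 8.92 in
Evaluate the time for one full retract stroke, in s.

t ≈ 14.6 s

Rod-side annular area A_ann = π/4 × (8.92² − 5.14²) = 41.74 in^2
Swept volume V = A × L; t = V / Q = A·L / Q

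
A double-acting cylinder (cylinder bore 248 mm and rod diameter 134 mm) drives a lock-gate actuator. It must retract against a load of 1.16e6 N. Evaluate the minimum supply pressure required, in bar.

P ≈ 339 bar

Rod-side annular area A_ann = π/4 × (248² − 134²) = 34200 mm^2
Retraction: pressure acts on the annular area.
P = F / A = 1.16e6 N / A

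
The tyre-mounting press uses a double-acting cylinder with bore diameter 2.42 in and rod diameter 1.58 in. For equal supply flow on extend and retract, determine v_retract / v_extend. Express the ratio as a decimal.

Cap-side area A_cap = π/4 × (2.42 in)² = 4.600 in^2
Rod-side annular area A_ann = π/4 × (2.42² − 1.58²) = 2.639 in^2
For equal Q, v ∝ 1/A, so v_ret/v_ext = A_cap/A_ann.

v_ret/v_ext ≈ 1.74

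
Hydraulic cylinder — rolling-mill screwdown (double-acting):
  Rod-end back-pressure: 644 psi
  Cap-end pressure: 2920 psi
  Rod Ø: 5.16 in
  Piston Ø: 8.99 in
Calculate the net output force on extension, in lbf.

F ≈ 1.58e5 lbf

Cap-side area A_cap = π/4 × (8.99 in)² = 63.48 in^2
Rod-side annular area A_ann = π/4 × (8.99² − 5.16²) = 42.56 in^2
Net thrust = P_cap·A_cap − P_rod·A_ann = 1.853e5 lbf − 27410 lbf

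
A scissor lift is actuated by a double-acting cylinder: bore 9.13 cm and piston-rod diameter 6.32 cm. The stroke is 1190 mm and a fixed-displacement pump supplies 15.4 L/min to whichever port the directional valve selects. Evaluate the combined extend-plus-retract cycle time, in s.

t ≈ 46.2 s

Cap-side area A_cap = π/4 × (9.13 cm)² = 65.47 cm^2
Rod-side annular area A_ann = π/4 × (9.13² − 6.32²) = 34.10 cm^2
t_ext = A_cap·L/Q = 30.35 s
t_ret = A_ann·L/Q = 15.81 s
t_cycle = t_ext + t_ret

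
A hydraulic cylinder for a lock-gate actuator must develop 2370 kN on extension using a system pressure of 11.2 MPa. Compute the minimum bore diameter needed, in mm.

Extension force acts on the full piston face: F = P × (π/4)D².
D = √(4F / (πP)) = √(4 × 2370 kN / (π × 11.2 MPa))

D ≈ 519 mm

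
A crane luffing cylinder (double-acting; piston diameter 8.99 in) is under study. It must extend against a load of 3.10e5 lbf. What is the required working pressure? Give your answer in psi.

Cap-side area A_cap = π/4 × (8.99 in)² = 63.48 in^2
P = F / A = 3.10e5 lbf / A

P ≈ 4880 psi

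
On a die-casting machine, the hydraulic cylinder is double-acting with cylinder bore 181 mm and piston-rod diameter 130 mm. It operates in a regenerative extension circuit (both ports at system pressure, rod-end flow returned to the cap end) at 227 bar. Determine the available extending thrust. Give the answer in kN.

With equal pressure on both faces, forces on the annular region cancel; the net push is pressure × rod cross-section.
Rod cross-section A_rod = π/4 × (130 mm)² = 13270 mm^2
F = P × A_rod

F ≈ 301 kN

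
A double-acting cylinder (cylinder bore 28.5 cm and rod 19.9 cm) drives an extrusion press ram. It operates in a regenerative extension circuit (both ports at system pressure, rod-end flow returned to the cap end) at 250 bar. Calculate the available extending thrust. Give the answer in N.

F ≈ 7.78e5 N

With equal pressure on both faces, forces on the annular region cancel; the net push is pressure × rod cross-section.
Rod cross-section A_rod = π/4 × (19.9 cm)² = 311.0 cm^2
F = P × A_rod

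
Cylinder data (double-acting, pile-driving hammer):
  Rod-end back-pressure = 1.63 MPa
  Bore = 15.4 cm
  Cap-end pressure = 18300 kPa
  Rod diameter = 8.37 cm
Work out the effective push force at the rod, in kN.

F ≈ 319 kN

Cap-side area A_cap = π/4 × (15.4 cm)² = 186.3 cm^2
Rod-side annular area A_ann = π/4 × (15.4² − 8.37²) = 131.2 cm^2
Net thrust = P_cap·A_cap − P_rod·A_ann = 340.9 kN − 21.39 kN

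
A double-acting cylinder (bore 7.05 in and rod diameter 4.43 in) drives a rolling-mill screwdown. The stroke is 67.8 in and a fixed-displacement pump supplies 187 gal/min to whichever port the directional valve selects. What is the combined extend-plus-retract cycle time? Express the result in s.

t ≈ 5.90 s

Cap-side area A_cap = π/4 × (7.05 in)² = 39.04 in^2
Rod-side annular area A_ann = π/4 × (7.05² − 4.43²) = 23.62 in^2
t_ext = A_cap·L/Q = 3.676 s
t_ret = A_ann·L/Q = 2.225 s
t_cycle = t_ext + t_ret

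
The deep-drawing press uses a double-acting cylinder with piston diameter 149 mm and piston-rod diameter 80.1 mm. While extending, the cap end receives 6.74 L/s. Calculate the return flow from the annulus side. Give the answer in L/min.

Q_out ≈ 288 L/min

Cap-side area A_cap = π/4 × (149 mm)² = 17440 mm^2
Rod-side annular area A_ann = π/4 × (149² − 80.1²) = 12400 mm^2
Piston speed v = Q_in/A_cap; rod-end outflow Q_out = v × A_ann = Q_in × A_ann/A_cap.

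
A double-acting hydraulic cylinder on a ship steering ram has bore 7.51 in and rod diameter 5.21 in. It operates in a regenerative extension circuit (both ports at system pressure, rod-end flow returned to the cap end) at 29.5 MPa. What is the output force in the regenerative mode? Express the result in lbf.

With equal pressure on both faces, forces on the annular region cancel; the net push is pressure × rod cross-section.
Rod cross-section A_rod = π/4 × (5.21 in)² = 21.32 in^2
F = P × A_rod

F ≈ 91200 lbf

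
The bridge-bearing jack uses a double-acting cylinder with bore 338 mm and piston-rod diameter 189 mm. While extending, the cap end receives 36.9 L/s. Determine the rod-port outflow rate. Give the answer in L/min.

Cap-side area A_cap = π/4 × (338 mm)² = 89730 mm^2
Rod-side annular area A_ann = π/4 × (338² − 189²) = 61670 mm^2
Piston speed v = Q_in/A_cap; rod-end outflow Q_out = v × A_ann = Q_in × A_ann/A_cap.

Q_out ≈ 1520 L/min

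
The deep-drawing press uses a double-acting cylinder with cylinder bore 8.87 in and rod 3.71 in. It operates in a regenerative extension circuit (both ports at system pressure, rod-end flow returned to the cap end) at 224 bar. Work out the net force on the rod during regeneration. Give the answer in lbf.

With equal pressure on both faces, forces on the annular region cancel; the net push is pressure × rod cross-section.
Rod cross-section A_rod = π/4 × (3.71 in)² = 10.81 in^2
F = P × A_rod

F ≈ 35100 lbf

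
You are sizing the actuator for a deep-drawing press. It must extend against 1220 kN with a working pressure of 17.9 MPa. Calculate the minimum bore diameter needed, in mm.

D ≈ 295 mm

Extension force acts on the full piston face: F = P × (π/4)D².
D = √(4F / (πP)) = √(4 × 1220 kN / (π × 17.9 MPa))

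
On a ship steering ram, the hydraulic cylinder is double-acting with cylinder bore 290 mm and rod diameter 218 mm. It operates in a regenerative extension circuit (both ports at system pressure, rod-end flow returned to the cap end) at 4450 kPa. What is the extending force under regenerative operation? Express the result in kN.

With equal pressure on both faces, forces on the annular region cancel; the net push is pressure × rod cross-section.
Rod cross-section A_rod = π/4 × (218 mm)² = 37330 mm^2
F = P × A_rod

F ≈ 166 kN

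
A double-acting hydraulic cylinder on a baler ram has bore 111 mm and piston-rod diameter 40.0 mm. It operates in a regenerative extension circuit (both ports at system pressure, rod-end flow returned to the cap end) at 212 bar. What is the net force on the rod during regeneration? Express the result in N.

With equal pressure on both faces, forces on the annular region cancel; the net push is pressure × rod cross-section.
Rod cross-section A_rod = π/4 × (40.0 mm)² = 1257 mm^2
F = P × A_rod

F ≈ 26600 N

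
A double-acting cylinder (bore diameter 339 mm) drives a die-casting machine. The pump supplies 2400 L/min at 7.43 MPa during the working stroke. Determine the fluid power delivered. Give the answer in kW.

Hydraulic power = P × Q

W ≈ 297 kW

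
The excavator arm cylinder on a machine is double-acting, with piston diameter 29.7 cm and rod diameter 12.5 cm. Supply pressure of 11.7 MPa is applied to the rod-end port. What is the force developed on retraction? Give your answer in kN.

F ≈ 667 kN

Rod-side annular area A_ann = π/4 × (29.7² − 12.5²) = 570.1 cm^2
On retraction the pressure acts on the annular area (bore minus rod).
F = P × A_ann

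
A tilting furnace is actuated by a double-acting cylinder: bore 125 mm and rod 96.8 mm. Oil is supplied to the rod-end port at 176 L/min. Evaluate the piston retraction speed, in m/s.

Rod-side annular area A_ann = π/4 × (125² − 96.8²) = 4912 mm^2
Flow into the rod-end port fills the annular volume.
v = Q / A

v ≈ 0.597 m/s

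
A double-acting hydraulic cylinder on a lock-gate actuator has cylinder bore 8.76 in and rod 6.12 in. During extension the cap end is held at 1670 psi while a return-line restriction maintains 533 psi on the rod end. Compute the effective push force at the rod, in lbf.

Cap-side area A_cap = π/4 × (8.76 in)² = 60.27 in^2
Rod-side annular area A_ann = π/4 × (8.76² − 6.12²) = 30.85 in^2
Net thrust = P_cap·A_cap − P_rod·A_ann = 1.007e5 lbf − 16440 lbf

F ≈ 84200 lbf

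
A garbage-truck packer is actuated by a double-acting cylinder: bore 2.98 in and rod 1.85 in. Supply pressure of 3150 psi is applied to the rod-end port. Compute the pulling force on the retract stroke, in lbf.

F ≈ 13500 lbf

Rod-side annular area A_ann = π/4 × (2.98² − 1.85²) = 4.287 in^2
On retraction the pressure acts on the annular area (bore minus rod).
F = P × A_ann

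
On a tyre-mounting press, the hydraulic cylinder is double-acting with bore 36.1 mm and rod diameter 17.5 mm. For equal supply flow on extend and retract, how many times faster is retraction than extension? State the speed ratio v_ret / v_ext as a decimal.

v_ret/v_ext ≈ 1.31

Cap-side area A_cap = π/4 × (36.1 mm)² = 1024 mm^2
Rod-side annular area A_ann = π/4 × (36.1² − 17.5²) = 783.0 mm^2
For equal Q, v ∝ 1/A, so v_ret/v_ext = A_cap/A_ann.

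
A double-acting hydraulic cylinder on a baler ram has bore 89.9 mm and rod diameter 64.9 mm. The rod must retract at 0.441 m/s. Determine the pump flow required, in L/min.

Rod-side annular area A_ann = π/4 × (89.9² − 64.9²) = 3039 mm^2
Q = A × v

Q ≈ 80.4 L/min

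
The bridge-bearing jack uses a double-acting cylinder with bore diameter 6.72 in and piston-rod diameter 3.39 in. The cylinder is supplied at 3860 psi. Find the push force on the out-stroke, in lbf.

Cap-side area A_cap = π/4 × (6.72 in)² = 35.47 in^2
F = P × A_cap = 3860 psi × A_cap

F ≈ 1.37e5 lbf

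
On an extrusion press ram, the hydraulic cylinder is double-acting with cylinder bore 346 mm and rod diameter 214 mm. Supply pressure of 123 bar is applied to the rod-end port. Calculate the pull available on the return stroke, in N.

Rod-side annular area A_ann = π/4 × (346² − 214²) = 58060 mm^2
On retraction the pressure acts on the annular area (bore minus rod).
F = P × A_ann

F ≈ 7.14e5 N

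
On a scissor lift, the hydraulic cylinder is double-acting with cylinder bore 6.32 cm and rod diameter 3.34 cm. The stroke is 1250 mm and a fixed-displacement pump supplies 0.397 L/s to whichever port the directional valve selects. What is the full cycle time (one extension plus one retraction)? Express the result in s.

Cap-side area A_cap = π/4 × (6.32 cm)² = 31.37 cm^2
Rod-side annular area A_ann = π/4 × (6.32² − 3.34²) = 22.61 cm^2
t_ext = A_cap·L/Q = 9.877 s
t_ret = A_ann·L/Q = 7.119 s
t_cycle = t_ext + t_ret

t ≈ 17.0 s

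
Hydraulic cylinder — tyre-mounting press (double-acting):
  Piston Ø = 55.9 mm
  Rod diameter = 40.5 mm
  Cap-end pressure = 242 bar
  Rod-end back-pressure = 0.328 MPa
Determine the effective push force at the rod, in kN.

F ≈ 59.0 kN

Cap-side area A_cap = π/4 × (55.9 mm)² = 2454 mm^2
Rod-side annular area A_ann = π/4 × (55.9² − 40.5²) = 1166 mm^2
Net thrust = P_cap·A_cap − P_rod·A_ann = 59.39 kN − 0.3824 kN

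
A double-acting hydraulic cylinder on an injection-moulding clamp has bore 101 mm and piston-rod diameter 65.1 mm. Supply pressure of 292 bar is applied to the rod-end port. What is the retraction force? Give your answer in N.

F ≈ 1.37e5 N

Rod-side annular area A_ann = π/4 × (101² − 65.1²) = 4683 mm^2
On retraction the pressure acts on the annular area (bore minus rod).
F = P × A_ann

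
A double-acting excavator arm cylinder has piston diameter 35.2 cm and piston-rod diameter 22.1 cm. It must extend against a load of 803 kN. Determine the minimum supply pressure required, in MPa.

Cap-side area A_cap = π/4 × (35.2 cm)² = 973.1 cm^2
P = F / A = 803 kN / A

P ≈ 8.25 MPa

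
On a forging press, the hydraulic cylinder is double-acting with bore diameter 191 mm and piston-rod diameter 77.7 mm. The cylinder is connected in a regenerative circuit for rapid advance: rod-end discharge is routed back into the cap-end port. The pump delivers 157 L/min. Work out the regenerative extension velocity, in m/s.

v ≈ 0.552 m/s

In regeneration the rod-end outflow joins the pump flow into the cap end, so the net volume the pump must supply per unit advance equals the rod cross-section area.
Rod cross-section A_rod = π/4 × (77.7 mm)² = 4742 mm^2
v = Q_pump / A_rod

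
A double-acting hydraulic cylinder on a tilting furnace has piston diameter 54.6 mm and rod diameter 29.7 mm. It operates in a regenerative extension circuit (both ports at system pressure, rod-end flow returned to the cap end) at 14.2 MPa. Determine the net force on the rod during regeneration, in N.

F ≈ 9840 N

With equal pressure on both faces, forces on the annular region cancel; the net push is pressure × rod cross-section.
Rod cross-section A_rod = π/4 × (29.7 mm)² = 692.8 mm^2
F = P × A_rod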